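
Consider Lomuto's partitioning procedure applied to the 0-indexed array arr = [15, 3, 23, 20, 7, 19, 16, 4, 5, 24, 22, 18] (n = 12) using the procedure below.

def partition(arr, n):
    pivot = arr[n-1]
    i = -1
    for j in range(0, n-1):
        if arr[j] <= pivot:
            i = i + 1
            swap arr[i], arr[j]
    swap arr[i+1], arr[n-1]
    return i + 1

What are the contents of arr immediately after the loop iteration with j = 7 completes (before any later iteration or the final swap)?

pivot=18, i=-1
j=0: 15≤18, i=0, swap(0,0) ⇒ [15, 3, 23, 20, 7, 19, 16, 4, 5, 24, 22, 18]
j=1: 3≤18, i=1, swap(1,1) ⇒ [15, 3, 23, 20, 7, 19, 16, 4, 5, 24, 22, 18]
j=2: 23>18, skip
j=3: 20>18, skip
j=4: 7≤18, i=2, swap(2,4) ⇒ [15, 3, 7, 20, 23, 19, 16, 4, 5, 24, 22, 18]
j=5: 19>18, skip
j=6: 16≤18, i=3, swap(3,6) ⇒ [15, 3, 7, 16, 23, 19, 20, 4, 5, 24, 22, 18]
j=7: 4≤18, i=4, swap(4,7) ⇒ [15, 3, 7, 16, 4, 19, 20, 23, 5, 24, 22, 18]
(after j=7) arr = [15, 3, 7, 16, 4, 19, 20, 23, 5, 24, 22, 18]

[15, 3, 7, 16, 4, 19, 20, 23, 5, 24, 22, 18]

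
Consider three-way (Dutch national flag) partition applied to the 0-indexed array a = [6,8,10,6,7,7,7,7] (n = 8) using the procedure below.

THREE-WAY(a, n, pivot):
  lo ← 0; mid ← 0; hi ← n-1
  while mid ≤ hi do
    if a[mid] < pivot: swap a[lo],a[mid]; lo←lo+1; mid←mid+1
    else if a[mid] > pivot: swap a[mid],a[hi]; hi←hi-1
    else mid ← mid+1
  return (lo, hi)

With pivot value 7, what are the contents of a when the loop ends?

[6,6,7,7,7,7,10,8]

lo=0 mid=0 hi=7
6<7: swap(0,0), lo=1 mid=1 ⇒ [6,8,10,6,7,7,7,7]
8>7: swap(1,7), hi=6 ⇒ [6,7,10,6,7,7,7,8]
7=7: mid=2
10>7: swap(2,6), hi=5 ⇒ [6,7,7,6,7,7,10,8]
7=7: mid=3
6<7: swap(1,3), lo=2 mid=4 ⇒ [6,6,7,7,7,7,10,8]
7=7: mid=5
7=7: mid=6
done. lo=2 hi=5; a=[6,6,7,7,7,7,10,8]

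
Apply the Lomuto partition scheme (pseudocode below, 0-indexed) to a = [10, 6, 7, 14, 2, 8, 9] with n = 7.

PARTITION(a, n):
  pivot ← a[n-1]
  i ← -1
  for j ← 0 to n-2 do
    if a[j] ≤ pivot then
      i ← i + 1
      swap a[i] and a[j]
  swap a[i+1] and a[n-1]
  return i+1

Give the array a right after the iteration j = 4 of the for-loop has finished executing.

[6, 7, 2, 14, 10, 8, 9]

pivot=9, i=-1
j=0: 10>9, skip
j=1: 6≤9, i=0, swap(0,1) ⇒ [6, 10, 7, 14, 2, 8, 9]
j=2: 7≤9, i=1, swap(1,2) ⇒ [6, 7, 10, 14, 2, 8, 9]
j=3: 14>9, skip
j=4: 2≤9, i=2, swap(2,4) ⇒ [6, 7, 2, 14, 10, 8, 9]
(after j=4) a = [6, 7, 2, 14, 10, 8, 9]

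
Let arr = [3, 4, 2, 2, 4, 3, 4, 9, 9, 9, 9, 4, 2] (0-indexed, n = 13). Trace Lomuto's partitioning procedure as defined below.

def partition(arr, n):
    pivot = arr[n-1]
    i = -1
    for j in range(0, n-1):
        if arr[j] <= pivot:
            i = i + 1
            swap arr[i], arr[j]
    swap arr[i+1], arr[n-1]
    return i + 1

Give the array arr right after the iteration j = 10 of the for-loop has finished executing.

pivot = arr[12] = 2; i = -1
j=0: arr[0]=3 > 2 → no swap
j=1: arr[1]=4 > 2 → no swap
j=2: arr[2]=2 ≤ 2 → i=0, swap arr[0],arr[2] → [2, 4, 3, 2, 4, 3, 4, 9, 9, 9, 9, 4, 2]
j=3: arr[3]=2 ≤ 2 → i=1, swap arr[1],arr[3] → [2, 2, 3, 4, 4, 3, 4, 9, 9, 9, 9, 4, 2]
j=4: arr[4]=4 > 2 → no swap
j=5: arr[5]=3 > 2 → no swap
j=6: arr[6]=4 > 2 → no swap
j=7: arr[7]=9 > 2 → no swap
j=8: arr[8]=9 > 2 → no swap
j=9: arr[9]=9 > 2 → no swap
j=10: arr[10]=9 > 2 → no swap
(after j=10) arr = [2, 2, 3, 4, 4, 3, 4, 9, 9, 9, 9, 4, 2]

[2, 2, 3, 4, 4, 3, 4, 9, 9, 9, 9, 4, 2]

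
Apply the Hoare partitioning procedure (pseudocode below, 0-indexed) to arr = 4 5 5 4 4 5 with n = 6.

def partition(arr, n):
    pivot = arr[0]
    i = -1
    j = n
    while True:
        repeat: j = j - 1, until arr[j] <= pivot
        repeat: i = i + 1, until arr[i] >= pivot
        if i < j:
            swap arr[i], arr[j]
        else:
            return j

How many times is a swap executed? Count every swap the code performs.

2

pivot = arr[0] = 4; i = -1, j = 6
j→4 (arr[4]=4≤4), i→0 (arr[0]=4≥4); i<j, swap → 4 5 5 4 4 5
j→3 (arr[3]=4≤4), i→1 (arr[1]=5≥4); i<j, swap → 4 4 5 5 4 5
j→1, i→2; i≥j, return j=1. arr = 4 4 5 5 4 5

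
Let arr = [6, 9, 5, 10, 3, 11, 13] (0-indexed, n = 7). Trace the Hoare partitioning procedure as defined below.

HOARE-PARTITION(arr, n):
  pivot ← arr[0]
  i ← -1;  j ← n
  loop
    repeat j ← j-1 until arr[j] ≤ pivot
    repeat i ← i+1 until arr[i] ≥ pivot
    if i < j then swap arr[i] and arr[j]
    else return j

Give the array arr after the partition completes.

[3, 5, 9, 10, 6, 11, 13]

pivot=6
j stops at 4 (3), i stops at 0 (6); swap ⇒ [3, 9, 5, 10, 6, 11, 13]
j stops at 2 (5), i stops at 1 (9); swap ⇒ [3, 5, 9, 10, 6, 11, 13]
j stops at 1, i stops at 2; i≥j ⇒ return 1. arr=[3, 5, 9, 10, 6, 11, 13]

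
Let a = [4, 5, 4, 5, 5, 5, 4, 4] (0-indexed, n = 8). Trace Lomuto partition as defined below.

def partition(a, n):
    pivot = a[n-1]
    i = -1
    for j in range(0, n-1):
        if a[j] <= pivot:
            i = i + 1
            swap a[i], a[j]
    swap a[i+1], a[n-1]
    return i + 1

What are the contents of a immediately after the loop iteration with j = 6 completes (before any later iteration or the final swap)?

pivot = a[7] = 4; i = -1
j=0: a[0]=4 ≤ 4 → i=0, swap a[0],a[0] (no change) → [4, 5, 4, 5, 5, 5, 4, 4]
j=1: a[1]=5 > 4 → no swap
j=2: a[2]=4 ≤ 4 → i=1, swap a[1],a[2] → [4, 4, 5, 5, 5, 5, 4, 4]
j=3: a[3]=5 > 4 → no swap
j=4: a[4]=5 > 4 → no swap
j=5: a[5]=5 > 4 → no swap
j=6: a[6]=4 ≤ 4 → i=2, swap a[2],a[6] → [4, 4, 4, 5, 5, 5, 5, 4]
(after j=6) a = [4, 4, 4, 5, 5, 5, 5, 4]

[4, 4, 4, 5, 5, 5, 5, 4]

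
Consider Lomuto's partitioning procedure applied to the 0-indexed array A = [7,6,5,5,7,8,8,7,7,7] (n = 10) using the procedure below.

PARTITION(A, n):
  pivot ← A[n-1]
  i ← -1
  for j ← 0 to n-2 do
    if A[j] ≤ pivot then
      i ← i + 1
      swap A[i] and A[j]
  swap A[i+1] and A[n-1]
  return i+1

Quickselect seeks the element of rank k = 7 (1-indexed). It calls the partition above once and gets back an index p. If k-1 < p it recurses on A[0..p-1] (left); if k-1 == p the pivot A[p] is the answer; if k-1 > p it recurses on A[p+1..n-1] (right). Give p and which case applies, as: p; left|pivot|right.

pivot=7, i=-1
j=0: 7≤7, i=0, swap(0,0) ⇒ [7,6,5,5,7,8,8,7,7,7]
j=1: 6≤7, i=1, swap(1,1) ⇒ [7,6,5,5,7,8,8,7,7,7]
j=2: 5≤7, i=2, swap(2,2) ⇒ [7,6,5,5,7,8,8,7,7,7]
j=3: 5≤7, i=3, swap(3,3) ⇒ [7,6,5,5,7,8,8,7,7,7]
j=4: 7≤7, i=4, swap(4,4) ⇒ [7,6,5,5,7,8,8,7,7,7]
j=5: 8>7, skip
j=6: 8>7, skip
j=7: 7≤7, i=5, swap(5,7) ⇒ [7,6,5,5,7,7,8,8,7,7]
j=8: 7≤7, i=6, swap(6,8) ⇒ [7,6,5,5,7,7,7,8,8,7]
swap(7,9) ⇒ [7,6,5,5,7,7,7,7,8,8]; return 7
p = 7; k-1 = 6 < 7 ⇒ left

7; left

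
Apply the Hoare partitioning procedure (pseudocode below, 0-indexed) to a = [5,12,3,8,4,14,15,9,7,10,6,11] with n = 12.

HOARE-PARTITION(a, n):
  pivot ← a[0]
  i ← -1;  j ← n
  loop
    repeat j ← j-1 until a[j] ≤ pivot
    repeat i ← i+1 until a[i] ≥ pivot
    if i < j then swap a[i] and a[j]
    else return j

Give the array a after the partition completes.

pivot = a[0] = 5; i = -1, j = 12
j→4 (a[4]=4≤5), i→0 (a[0]=5≥5); i<j, swap → [4,12,3,8,5,14,15,9,7,10,6,11]
j→2 (a[2]=3≤5), i→1 (a[1]=12≥5); i<j, swap → [4,3,12,8,5,14,15,9,7,10,6,11]
j→1, i→2; i≥j, return j=1. a = [4,3,12,8,5,14,15,9,7,10,6,11]

[4,3,12,8,5,14,15,9,7,10,6,11]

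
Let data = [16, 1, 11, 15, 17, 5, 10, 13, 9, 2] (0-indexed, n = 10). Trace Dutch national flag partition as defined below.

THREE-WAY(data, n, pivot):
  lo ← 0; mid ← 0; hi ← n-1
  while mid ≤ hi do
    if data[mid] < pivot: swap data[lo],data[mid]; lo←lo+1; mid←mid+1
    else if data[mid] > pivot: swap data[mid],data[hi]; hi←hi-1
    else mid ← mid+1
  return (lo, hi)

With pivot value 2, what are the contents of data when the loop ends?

pivot = 2; lo=0, mid=0, hi=9
data[mid]=16>2: swap data[0],data[9]; hi=8 → [2, 1, 11, 15, 17, 5, 10, 13, 9, 16]
data[mid]=2=2: mid=1
data[mid]=1<2: swap data[0],data[1]; lo=1,mid=2 → [1, 2, 11, 15, 17, 5, 10, 13, 9, 16]
data[mid]=11>2: swap data[2],data[8]; hi=7 → [1, 2, 9, 15, 17, 5, 10, 13, 11, 16]
data[mid]=9>2: swap data[2],data[7]; hi=6 → [1, 2, 13, 15, 17, 5, 10, 9, 11, 16]
data[mid]=13>2: swap data[2],data[6]; hi=5 → [1, 2, 10, 15, 17, 5, 13, 9, 11, 16]
data[mid]=10>2: swap data[2],data[5]; hi=4 → [1, 2, 5, 15, 17, 10, 13, 9, 11, 16]
data[mid]=5>2: swap data[2],data[4]; hi=3 → [1, 2, 17, 15, 5, 10, 13, 9, 11, 16]
data[mid]=17>2: swap data[2],data[3]; hi=2 → [1, 2, 15, 17, 5, 10, 13, 9, 11, 16]
data[mid]=15>2: swap data[2],data[2]; hi=1 → [1, 2, 15, 17, 5, 10, 13, 9, 11, 16]
end: lo=1, hi=1; data = [1, 2, 15, 17, 5, 10, 13, 9, 11, 16]

[1, 2, 15, 17, 5, 10, 13, 9, 11, 16]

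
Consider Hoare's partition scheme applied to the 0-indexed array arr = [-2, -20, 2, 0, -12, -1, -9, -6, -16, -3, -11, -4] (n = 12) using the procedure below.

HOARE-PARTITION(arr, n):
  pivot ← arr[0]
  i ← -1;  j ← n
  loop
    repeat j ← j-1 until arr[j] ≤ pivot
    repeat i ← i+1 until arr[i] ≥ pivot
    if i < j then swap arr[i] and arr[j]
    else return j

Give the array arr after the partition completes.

[-4, -20, -11, -3, -12, -16, -9, -6, -1, 0, 2, -2]

pivot = arr[0] = -2; i = -1, j = 12
j→11 (arr[11]=-4≤-2), i→0 (arr[0]=-2≥-2); i<j, swap → [-4, -20, 2, 0, -12, -1, -9, -6, -16, -3, -11, -2]
j→10 (arr[10]=-11≤-2), i→2 (arr[2]=2≥-2); i<j, swap → [-4, -20, -11, 0, -12, -1, -9, -6, -16, -3, 2, -2]
j→9 (arr[9]=-3≤-2), i→3 (arr[3]=0≥-2); i<j, swap → [-4, -20, -11, -3, -12, -1, -9, -6, -16, 0, 2, -2]
j→8 (arr[8]=-16≤-2), i→5 (arr[5]=-1≥-2); i<j, swap → [-4, -20, -11, -3, -12, -16, -9, -6, -1, 0, 2, -2]
j→7, i→8; i≥j, return j=7. arr = [-4, -20, -11, -3, -12, -16, -9, -6, -1, 0, 2, -2]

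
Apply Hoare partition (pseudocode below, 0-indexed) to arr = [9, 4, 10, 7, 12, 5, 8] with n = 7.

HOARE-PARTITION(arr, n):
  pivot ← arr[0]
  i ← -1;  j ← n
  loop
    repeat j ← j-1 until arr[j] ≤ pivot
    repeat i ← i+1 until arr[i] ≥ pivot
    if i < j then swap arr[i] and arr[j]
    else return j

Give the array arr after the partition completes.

pivot=9
j stops at 6 (8), i stops at 0 (9); swap ⇒ [8, 4, 10, 7, 12, 5, 9]
j stops at 5 (5), i stops at 2 (10); swap ⇒ [8, 4, 5, 7, 12, 10, 9]
j stops at 3, i stops at 4; i≥j ⇒ return 3. arr=[8, 4, 5, 7, 12, 10, 9]

[8, 4, 5, 7, 12, 10, 9]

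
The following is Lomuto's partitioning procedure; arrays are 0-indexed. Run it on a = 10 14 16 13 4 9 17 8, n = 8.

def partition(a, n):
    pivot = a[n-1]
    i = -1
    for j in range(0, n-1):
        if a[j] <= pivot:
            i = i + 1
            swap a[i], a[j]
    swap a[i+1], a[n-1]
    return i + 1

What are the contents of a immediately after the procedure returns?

4 8 16 13 10 9 17 14

pivot = a[7] = 8; i = -1
j=0: a[0]=10 > 8 → no swap
j=1: a[1]=14 > 8 → no swap
j=2: a[2]=16 > 8 → no swap
j=3: a[3]=13 > 8 → no swap
j=4: a[4]=4 ≤ 8 → i=0, swap a[0],a[4] → 4 14 16 13 10 9 17 8
j=5: a[5]=9 > 8 → no swap
j=6: a[6]=17 > 8 → no swap
final swap a[1],a[7] → 4 8 16 13 10 9 17 14; return 1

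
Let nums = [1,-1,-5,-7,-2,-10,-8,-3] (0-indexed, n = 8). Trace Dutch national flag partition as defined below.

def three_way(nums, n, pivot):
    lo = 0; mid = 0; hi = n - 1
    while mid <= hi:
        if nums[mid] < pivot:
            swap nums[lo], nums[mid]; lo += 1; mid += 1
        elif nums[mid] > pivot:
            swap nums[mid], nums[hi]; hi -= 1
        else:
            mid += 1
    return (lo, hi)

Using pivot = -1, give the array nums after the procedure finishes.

pivot = -1; lo=0, mid=0, hi=7
nums[mid]=1>-1: swap nums[0],nums[7]; hi=6 → [-3,-1,-5,-7,-2,-10,-8,1]
nums[mid]=-3<-1: swap nums[0],nums[0]; lo=1,mid=1 → [-3,-1,-5,-7,-2,-10,-8,1]
nums[mid]=-1=-1: mid=2
nums[mid]=-5<-1: swap nums[1],nums[2]; lo=2,mid=3 → [-3,-5,-1,-7,-2,-10,-8,1]
nums[mid]=-7<-1: swap nums[2],nums[3]; lo=3,mid=4 → [-3,-5,-7,-1,-2,-10,-8,1]
nums[mid]=-2<-1: swap nums[3],nums[4]; lo=4,mid=5 → [-3,-5,-7,-2,-1,-10,-8,1]
nums[mid]=-10<-1: swap nums[4],nums[5]; lo=5,mid=6 → [-3,-5,-7,-2,-10,-1,-8,1]
nums[mid]=-8<-1: swap nums[5],nums[6]; lo=6,mid=7 → [-3,-5,-7,-2,-10,-8,-1,1]
end: lo=6, hi=6; nums = [-3,-5,-7,-2,-10,-8,-1,1]

[-3,-5,-7,-2,-10,-8,-1,1]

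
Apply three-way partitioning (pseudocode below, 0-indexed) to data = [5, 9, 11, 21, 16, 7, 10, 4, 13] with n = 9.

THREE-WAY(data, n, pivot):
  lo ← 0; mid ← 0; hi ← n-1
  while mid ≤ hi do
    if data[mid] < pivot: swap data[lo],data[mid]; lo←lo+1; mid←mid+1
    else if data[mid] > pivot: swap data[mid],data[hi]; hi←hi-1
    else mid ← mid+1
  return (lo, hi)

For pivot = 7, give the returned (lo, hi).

(2, 2)

pivot = 7; lo=0, mid=0, hi=8
data[mid]=5<7: swap data[0],data[0]; lo=1,mid=1 → [5, 9, 11, 21, 16, 7, 10, 4, 13]
data[mid]=9>7: swap data[1],data[8]; hi=7 → [5, 13, 11, 21, 16, 7, 10, 4, 9]
data[mid]=13>7: swap data[1],data[7]; hi=6 → [5, 4, 11, 21, 16, 7, 10, 13, 9]
data[mid]=4<7: swap data[1],data[1]; lo=2,mid=2 → [5, 4, 11, 21, 16, 7, 10, 13, 9]
data[mid]=11>7: swap data[2],data[6]; hi=5 → [5, 4, 10, 21, 16, 7, 11, 13, 9]
data[mid]=10>7: swap data[2],data[5]; hi=4 → [5, 4, 7, 21, 16, 10, 11, 13, 9]
data[mid]=7=7: mid=3
data[mid]=21>7: swap data[3],data[4]; hi=3 → [5, 4, 7, 16, 21, 10, 11, 13, 9]
data[mid]=16>7: swap data[3],data[3]; hi=2 → [5, 4, 7, 16, 21, 10, 11, 13, 9]
end: lo=2, hi=2; data = [5, 4, 7, 16, 21, 10, 11, 13, 9]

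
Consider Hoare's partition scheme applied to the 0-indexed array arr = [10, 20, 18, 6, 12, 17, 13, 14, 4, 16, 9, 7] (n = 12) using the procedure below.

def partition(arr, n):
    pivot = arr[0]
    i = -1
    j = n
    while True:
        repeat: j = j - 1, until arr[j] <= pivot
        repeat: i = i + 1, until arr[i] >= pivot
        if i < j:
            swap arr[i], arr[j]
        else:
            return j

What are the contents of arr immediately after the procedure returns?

[7, 9, 4, 6, 12, 17, 13, 14, 18, 16, 20, 10]

pivot = arr[0] = 10; i = -1, j = 12
j→11 (arr[11]=7≤10), i→0 (arr[0]=10≥10); i<j, swap → [7, 20, 18, 6, 12, 17, 13, 14, 4, 16, 9, 10]
j→10 (arr[10]=9≤10), i→1 (arr[1]=20≥10); i<j, swap → [7, 9, 18, 6, 12, 17, 13, 14, 4, 16, 20, 10]
j→8 (arr[8]=4≤10), i→2 (arr[2]=18≥10); i<j, swap → [7, 9, 4, 6, 12, 17, 13, 14, 18, 16, 20, 10]
j→3, i→4; i≥j, return j=3. arr = [7, 9, 4, 6, 12, 17, 13, 14, 18, 16, 20, 10]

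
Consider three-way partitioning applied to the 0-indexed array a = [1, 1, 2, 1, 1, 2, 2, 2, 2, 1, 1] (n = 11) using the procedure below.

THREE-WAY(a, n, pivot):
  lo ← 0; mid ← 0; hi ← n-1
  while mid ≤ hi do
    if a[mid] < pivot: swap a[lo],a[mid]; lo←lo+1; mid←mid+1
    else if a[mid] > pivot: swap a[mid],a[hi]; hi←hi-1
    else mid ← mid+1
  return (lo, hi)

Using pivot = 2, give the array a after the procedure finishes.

[1, 1, 1, 1, 1, 1, 2, 2, 2, 2, 2]

lo=0 mid=0 hi=10
1<2: swap(0,0), lo=1 mid=1 ⇒ [1, 1, 2, 1, 1, 2, 2, 2, 2, 1, 1]
1<2: swap(1,1), lo=2 mid=2 ⇒ [1, 1, 2, 1, 1, 2, 2, 2, 2, 1, 1]
2=2: mid=3
1<2: swap(2,3), lo=3 mid=4 ⇒ [1, 1, 1, 2, 1, 2, 2, 2, 2, 1, 1]
1<2: swap(3,4), lo=4 mid=5 ⇒ [1, 1, 1, 1, 2, 2, 2, 2, 2, 1, 1]
2=2: mid=6
2=2: mid=7
2=2: mid=8
2=2: mid=9
1<2: swap(4,9), lo=5 mid=10 ⇒ [1, 1, 1, 1, 1, 2, 2, 2, 2, 2, 1]
1<2: swap(5,10), lo=6 mid=11 ⇒ [1, 1, 1, 1, 1, 1, 2, 2, 2, 2, 2]
done. lo=6 hi=10; a=[1, 1, 1, 1, 1, 1, 2, 2, 2, 2, 2]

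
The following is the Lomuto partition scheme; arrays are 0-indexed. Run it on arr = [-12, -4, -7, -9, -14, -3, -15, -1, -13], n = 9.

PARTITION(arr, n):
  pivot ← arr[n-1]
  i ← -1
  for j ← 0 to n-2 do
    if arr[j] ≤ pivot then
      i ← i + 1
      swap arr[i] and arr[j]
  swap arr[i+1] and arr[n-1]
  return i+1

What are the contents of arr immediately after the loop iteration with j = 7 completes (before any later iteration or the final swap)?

pivot=-13, i=-1
j=0: -12>-13, skip
j=1: -4>-13, skip
j=2: -7>-13, skip
j=3: -9>-13, skip
j=4: -14≤-13, i=0, swap(0,4) ⇒ [-14, -4, -7, -9, -12, -3, -15, -1, -13]
j=5: -3>-13, skip
j=6: -15≤-13, i=1, swap(1,6) ⇒ [-14, -15, -7, -9, -12, -3, -4, -1, -13]
j=7: -1>-13, skip
(after j=7) arr = [-14, -15, -7, -9, -12, -3, -4, -1, -13]

[-14, -15, -7, -9, -12, -3, -4, -1, -13]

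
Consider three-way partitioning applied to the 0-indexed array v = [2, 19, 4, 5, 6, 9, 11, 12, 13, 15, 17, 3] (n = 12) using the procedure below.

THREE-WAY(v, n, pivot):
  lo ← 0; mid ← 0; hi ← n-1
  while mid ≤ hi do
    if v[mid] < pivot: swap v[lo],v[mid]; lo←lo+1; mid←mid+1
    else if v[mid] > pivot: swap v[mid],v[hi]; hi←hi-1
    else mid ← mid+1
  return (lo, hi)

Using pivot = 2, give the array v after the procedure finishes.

[2, 4, 5, 6, 9, 11, 12, 13, 15, 17, 3, 19]

pivot = 2; lo=0, mid=0, hi=11
v[mid]=2=2: mid=1
v[mid]=19>2: swap v[1],v[11]; hi=10 → [2, 3, 4, 5, 6, 9, 11, 12, 13, 15, 17, 19]
v[mid]=3>2: swap v[1],v[10]; hi=9 → [2, 17, 4, 5, 6, 9, 11, 12, 13, 15, 3, 19]
v[mid]=17>2: swap v[1],v[9]; hi=8 → [2, 15, 4, 5, 6, 9, 11, 12, 13, 17, 3, 19]
v[mid]=15>2: swap v[1],v[8]; hi=7 → [2, 13, 4, 5, 6, 9, 11, 12, 15, 17, 3, 19]
v[mid]=13>2: swap v[1],v[7]; hi=6 → [2, 12, 4, 5, 6, 9, 11, 13, 15, 17, 3, 19]
v[mid]=12>2: swap v[1],v[6]; hi=5 → [2, 11, 4, 5, 6, 9, 12, 13, 15, 17, 3, 19]
v[mid]=11>2: swap v[1],v[5]; hi=4 → [2, 9, 4, 5, 6, 11, 12, 13, 15, 17, 3, 19]
v[mid]=9>2: swap v[1],v[4]; hi=3 → [2, 6, 4, 5, 9, 11, 12, 13, 15, 17, 3, 19]
v[mid]=6>2: swap v[1],v[3]; hi=2 → [2, 5, 4, 6, 9, 11, 12, 13, 15, 17, 3, 19]
v[mid]=5>2: swap v[1],v[2]; hi=1 → [2, 4, 5, 6, 9, 11, 12, 13, 15, 17, 3, 19]
v[mid]=4>2: swap v[1],v[1]; hi=0 → [2, 4, 5, 6, 9, 11, 12, 13, 15, 17, 3, 19]
end: lo=0, hi=0; v = [2, 4, 5, 6, 9, 11, 12, 13, 15, 17, 3, 19]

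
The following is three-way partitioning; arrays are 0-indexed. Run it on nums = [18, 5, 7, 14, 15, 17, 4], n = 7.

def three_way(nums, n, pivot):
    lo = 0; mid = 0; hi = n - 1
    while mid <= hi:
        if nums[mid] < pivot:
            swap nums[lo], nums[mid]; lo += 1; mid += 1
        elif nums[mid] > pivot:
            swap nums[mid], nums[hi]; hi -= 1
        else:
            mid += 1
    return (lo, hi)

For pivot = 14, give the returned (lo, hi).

(3, 3)

lo=0 mid=0 hi=6
18>14: swap(0,6), hi=5 ⇒ [4, 5, 7, 14, 15, 17, 18]
4<14: swap(0,0), lo=1 mid=1 ⇒ [4, 5, 7, 14, 15, 17, 18]
5<14: swap(1,1), lo=2 mid=2 ⇒ [4, 5, 7, 14, 15, 17, 18]
7<14: swap(2,2), lo=3 mid=3 ⇒ [4, 5, 7, 14, 15, 17, 18]
14=14: mid=4
15>14: swap(4,5), hi=4 ⇒ [4, 5, 7, 14, 17, 15, 18]
17>14: swap(4,4), hi=3 ⇒ [4, 5, 7, 14, 17, 15, 18]
done. lo=3 hi=3; nums=[4, 5, 7, 14, 17, 15, 18]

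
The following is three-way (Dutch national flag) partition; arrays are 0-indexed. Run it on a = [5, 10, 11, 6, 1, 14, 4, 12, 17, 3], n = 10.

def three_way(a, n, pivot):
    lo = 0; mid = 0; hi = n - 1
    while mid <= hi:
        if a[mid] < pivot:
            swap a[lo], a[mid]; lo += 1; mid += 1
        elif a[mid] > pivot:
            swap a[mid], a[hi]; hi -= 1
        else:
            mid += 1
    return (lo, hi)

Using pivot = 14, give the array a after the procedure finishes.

pivot = 14; lo=0, mid=0, hi=9
a[mid]=5<14: swap a[0],a[0]; lo=1,mid=1 → [5, 10, 11, 6, 1, 14, 4, 12, 17, 3]
a[mid]=10<14: swap a[1],a[1]; lo=2,mid=2 → [5, 10, 11, 6, 1, 14, 4, 12, 17, 3]
a[mid]=11<14: swap a[2],a[2]; lo=3,mid=3 → [5, 10, 11, 6, 1, 14, 4, 12, 17, 3]
a[mid]=6<14: swap a[3],a[3]; lo=4,mid=4 → [5, 10, 11, 6, 1, 14, 4, 12, 17, 3]
a[mid]=1<14: swap a[4],a[4]; lo=5,mid=5 → [5, 10, 11, 6, 1, 14, 4, 12, 17, 3]
a[mid]=14=14: mid=6
a[mid]=4<14: swap a[5],a[6]; lo=6,mid=7 → [5, 10, 11, 6, 1, 4, 14, 12, 17, 3]
a[mid]=12<14: swap a[6],a[7]; lo=7,mid=8 → [5, 10, 11, 6, 1, 4, 12, 14, 17, 3]
a[mid]=17>14: swap a[8],a[9]; hi=8 → [5, 10, 11, 6, 1, 4, 12, 14, 3, 17]
a[mid]=3<14: swap a[7],a[8]; lo=8,mid=9 → [5, 10, 11, 6, 1, 4, 12, 3, 14, 17]
end: lo=8, hi=8; a = [5, 10, 11, 6, 1, 4, 12, 3, 14, 17]

[5, 10, 11, 6, 1, 4, 12, 3, 14, 17]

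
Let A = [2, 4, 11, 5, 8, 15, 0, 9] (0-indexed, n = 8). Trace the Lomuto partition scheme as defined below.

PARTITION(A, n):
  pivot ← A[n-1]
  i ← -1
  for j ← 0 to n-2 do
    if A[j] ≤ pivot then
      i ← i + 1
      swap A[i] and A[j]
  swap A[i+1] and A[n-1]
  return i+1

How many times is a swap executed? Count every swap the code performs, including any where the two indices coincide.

pivot = A[7] = 9; i = -1
j=0: A[0]=2 ≤ 9 → i=0, swap A[0],A[0] (no change) → [2, 4, 11, 5, 8, 15, 0, 9]
j=1: A[1]=4 ≤ 9 → i=1, swap A[1],A[1] (no change) → [2, 4, 11, 5, 8, 15, 0, 9]
j=2: A[2]=11 > 9 → no swap
j=3: A[3]=5 ≤ 9 → i=2, swap A[2],A[3] → [2, 4, 5, 11, 8, 15, 0, 9]
j=4: A[4]=8 ≤ 9 → i=3, swap A[3],A[4] → [2, 4, 5, 8, 11, 15, 0, 9]
j=5: A[5]=15 > 9 → no swap
j=6: A[6]=0 ≤ 9 → i=4, swap A[4],A[6] → [2, 4, 5, 8, 0, 15, 11, 9]
final swap A[5],A[7] → [2, 4, 5, 8, 0, 9, 11, 15]; return 5

6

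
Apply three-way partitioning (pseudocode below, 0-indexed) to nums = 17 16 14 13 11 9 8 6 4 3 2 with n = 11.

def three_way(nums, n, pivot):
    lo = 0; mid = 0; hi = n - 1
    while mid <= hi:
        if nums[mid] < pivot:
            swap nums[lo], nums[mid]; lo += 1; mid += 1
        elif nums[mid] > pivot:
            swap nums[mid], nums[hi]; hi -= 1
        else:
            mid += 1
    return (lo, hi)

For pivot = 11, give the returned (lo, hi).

(6, 6)

lo=0 mid=0 hi=10
17>11: swap(0,10), hi=9 ⇒ 2 16 14 13 11 9 8 6 4 3 17
2<11: swap(0,0), lo=1 mid=1 ⇒ 2 16 14 13 11 9 8 6 4 3 17
16>11: swap(1,9), hi=8 ⇒ 2 3 14 13 11 9 8 6 4 16 17
3<11: swap(1,1), lo=2 mid=2 ⇒ 2 3 14 13 11 9 8 6 4 16 17
14>11: swap(2,8), hi=7 ⇒ 2 3 4 13 11 9 8 6 14 16 17
4<11: swap(2,2), lo=3 mid=3 ⇒ 2 3 4 13 11 9 8 6 14 16 17
13>11: swap(3,7), hi=6 ⇒ 2 3 4 6 11 9 8 13 14 16 17
6<11: swap(3,3), lo=4 mid=4 ⇒ 2 3 4 6 11 9 8 13 14 16 17
11=11: mid=5
9<11: swap(4,5), lo=5 mid=6 ⇒ 2 3 4 6 9 11 8 13 14 16 17
8<11: swap(5,6), lo=6 mid=7 ⇒ 2 3 4 6 9 8 11 13 14 16 17
done. lo=6 hi=6; nums=2 3 4 6 9 8 11 13 14 16 17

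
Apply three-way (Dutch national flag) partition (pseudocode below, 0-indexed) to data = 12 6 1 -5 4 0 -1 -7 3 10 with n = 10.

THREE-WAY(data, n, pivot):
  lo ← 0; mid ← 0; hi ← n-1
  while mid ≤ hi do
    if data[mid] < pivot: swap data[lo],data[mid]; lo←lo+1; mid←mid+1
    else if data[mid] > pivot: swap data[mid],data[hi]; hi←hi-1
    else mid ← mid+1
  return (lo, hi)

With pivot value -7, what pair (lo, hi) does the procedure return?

lo=0 mid=0 hi=9
12>-7: swap(0,9), hi=8 ⇒ 10 6 1 -5 4 0 -1 -7 3 12
10>-7: swap(0,8), hi=7 ⇒ 3 6 1 -5 4 0 -1 -7 10 12
3>-7: swap(0,7), hi=6 ⇒ -7 6 1 -5 4 0 -1 3 10 12
-7=-7: mid=1
6>-7: swap(1,6), hi=5 ⇒ -7 -1 1 -5 4 0 6 3 10 12
-1>-7: swap(1,5), hi=4 ⇒ -7 0 1 -5 4 -1 6 3 10 12
0>-7: swap(1,4), hi=3 ⇒ -7 4 1 -5 0 -1 6 3 10 12
4>-7: swap(1,3), hi=2 ⇒ -7 -5 1 4 0 -1 6 3 10 12
-5>-7: swap(1,2), hi=1 ⇒ -7 1 -5 4 0 -1 6 3 10 12
1>-7: swap(1,1), hi=0 ⇒ -7 1 -5 4 0 -1 6 3 10 12
done. lo=0 hi=0; data=-7 1 -5 4 0 -1 6 3 10 12

(0, 0)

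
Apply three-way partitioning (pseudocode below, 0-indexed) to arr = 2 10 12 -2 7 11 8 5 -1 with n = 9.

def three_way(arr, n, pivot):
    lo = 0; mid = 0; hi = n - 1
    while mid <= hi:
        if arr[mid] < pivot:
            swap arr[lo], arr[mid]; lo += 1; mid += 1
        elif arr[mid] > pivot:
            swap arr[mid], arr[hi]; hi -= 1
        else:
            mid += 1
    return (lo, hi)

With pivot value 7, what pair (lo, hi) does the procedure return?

(4, 4)

pivot = 7; lo=0, mid=0, hi=8
arr[mid]=2<7: swap arr[0],arr[0]; lo=1,mid=1 → 2 10 12 -2 7 11 8 5 -1
arr[mid]=10>7: swap arr[1],arr[8]; hi=7 → 2 -1 12 -2 7 11 8 5 10
arr[mid]=-1<7: swap arr[1],arr[1]; lo=2,mid=2 → 2 -1 12 -2 7 11 8 5 10
arr[mid]=12>7: swap arr[2],arr[7]; hi=6 → 2 -1 5 -2 7 11 8 12 10
arr[mid]=5<7: swap arr[2],arr[2]; lo=3,mid=3 → 2 -1 5 -2 7 11 8 12 10
arr[mid]=-2<7: swap arr[3],arr[3]; lo=4,mid=4 → 2 -1 5 -2 7 11 8 12 10
arr[mid]=7=7: mid=5
arr[mid]=11>7: swap arr[5],arr[6]; hi=5 → 2 -1 5 -2 7 8 11 12 10
arr[mid]=8>7: swap arr[5],arr[5]; hi=4 → 2 -1 5 -2 7 8 11 12 10
end: lo=4, hi=4; arr = 2 -1 5 -2 7 8 11 12 10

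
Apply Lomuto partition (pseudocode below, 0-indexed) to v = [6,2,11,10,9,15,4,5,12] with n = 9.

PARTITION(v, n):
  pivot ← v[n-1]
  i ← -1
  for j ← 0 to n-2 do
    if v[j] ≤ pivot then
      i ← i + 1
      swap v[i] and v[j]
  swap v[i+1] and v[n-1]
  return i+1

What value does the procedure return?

7

pivot = v[8] = 12; i = -1
j=0: v[0]=6 ≤ 12 → i=0, swap v[0],v[0] (no change) → [6,2,11,10,9,15,4,5,12]
j=1: v[1]=2 ≤ 12 → i=1, swap v[1],v[1] (no change) → [6,2,11,10,9,15,4,5,12]
j=2: v[2]=11 ≤ 12 → i=2, swap v[2],v[2] (no change) → [6,2,11,10,9,15,4,5,12]
j=3: v[3]=10 ≤ 12 → i=3, swap v[3],v[3] (no change) → [6,2,11,10,9,15,4,5,12]
j=4: v[4]=9 ≤ 12 → i=4, swap v[4],v[4] (no change) → [6,2,11,10,9,15,4,5,12]
j=5: v[5]=15 > 12 → no swap
j=6: v[6]=4 ≤ 12 → i=5, swap v[5],v[6] → [6,2,11,10,9,4,15,5,12]
j=7: v[7]=5 ≤ 12 → i=6, swap v[6],v[7] → [6,2,11,10,9,4,5,15,12]
final swap v[7],v[8] → [6,2,11,10,9,4,5,12,15]; return 7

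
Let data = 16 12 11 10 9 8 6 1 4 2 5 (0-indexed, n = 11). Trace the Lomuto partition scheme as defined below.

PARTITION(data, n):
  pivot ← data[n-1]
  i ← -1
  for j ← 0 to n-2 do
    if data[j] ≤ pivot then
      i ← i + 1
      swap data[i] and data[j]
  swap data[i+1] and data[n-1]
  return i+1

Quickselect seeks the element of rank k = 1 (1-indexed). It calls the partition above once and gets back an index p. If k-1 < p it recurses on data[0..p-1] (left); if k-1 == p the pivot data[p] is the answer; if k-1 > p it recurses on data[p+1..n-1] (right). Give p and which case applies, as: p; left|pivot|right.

pivot = data[10] = 5; i = -1
j=0: data[0]=16 > 5 → no swap
j=1: data[1]=12 > 5 → no swap
j=2: data[2]=11 > 5 → no swap
j=3: data[3]=10 > 5 → no swap
j=4: data[4]=9 > 5 → no swap
j=5: data[5]=8 > 5 → no swap
j=6: data[6]=6 > 5 → no swap
j=7: data[7]=1 ≤ 5 → i=0, swap data[0],data[7] → 1 12 11 10 9 8 6 16 4 2 5
j=8: data[8]=4 ≤ 5 → i=1, swap data[1],data[8] → 1 4 11 10 9 8 6 16 12 2 5
j=9: data[9]=2 ≤ 5 → i=2, swap data[2],data[9] → 1 4 2 10 9 8 6 16 12 11 5
final swap data[3],data[10] → 1 4 2 5 9 8 6 16 12 11 10; return 3
p = 3; k-1 = 0 < 3 ⇒ left

3; left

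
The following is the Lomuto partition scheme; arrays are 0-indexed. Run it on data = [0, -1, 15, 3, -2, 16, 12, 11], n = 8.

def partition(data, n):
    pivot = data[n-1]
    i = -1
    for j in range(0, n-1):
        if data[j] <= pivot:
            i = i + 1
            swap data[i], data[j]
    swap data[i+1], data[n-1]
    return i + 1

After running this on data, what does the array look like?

[0, -1, 3, -2, 11, 16, 12, 15]

pivot=11, i=-1
j=0: 0≤11, i=0, swap(0,0) ⇒ [0, -1, 15, 3, -2, 16, 12, 11]
j=1: -1≤11, i=1, swap(1,1) ⇒ [0, -1, 15, 3, -2, 16, 12, 11]
j=2: 15>11, skip
j=3: 3≤11, i=2, swap(2,3) ⇒ [0, -1, 3, 15, -2, 16, 12, 11]
j=4: -2≤11, i=3, swap(3,4) ⇒ [0, -1, 3, -2, 15, 16, 12, 11]
j=5: 16>11, skip
j=6: 12>11, skip
swap(4,7) ⇒ [0, -1, 3, -2, 11, 16, 12, 15]; return 4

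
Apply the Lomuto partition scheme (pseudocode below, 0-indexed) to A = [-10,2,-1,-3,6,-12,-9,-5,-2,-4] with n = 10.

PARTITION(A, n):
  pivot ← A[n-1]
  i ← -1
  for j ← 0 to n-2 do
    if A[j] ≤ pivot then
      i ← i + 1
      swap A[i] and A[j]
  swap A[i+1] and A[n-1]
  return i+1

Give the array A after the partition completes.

pivot=-4, i=-1
j=0: -10≤-4, i=0, swap(0,0) ⇒ [-10,2,-1,-3,6,-12,-9,-5,-2,-4]
j=1: 2>-4, skip
j=2: -1>-4, skip
j=3: -3>-4, skip
j=4: 6>-4, skip
j=5: -12≤-4, i=1, swap(1,5) ⇒ [-10,-12,-1,-3,6,2,-9,-5,-2,-4]
j=6: -9≤-4, i=2, swap(2,6) ⇒ [-10,-12,-9,-3,6,2,-1,-5,-2,-4]
j=7: -5≤-4, i=3, swap(3,7) ⇒ [-10,-12,-9,-5,6,2,-1,-3,-2,-4]
j=8: -2>-4, skip
swap(4,9) ⇒ [-10,-12,-9,-5,-4,2,-1,-3,-2,6]; return 4

[-10,-12,-9,-5,-4,2,-1,-3,-2,6]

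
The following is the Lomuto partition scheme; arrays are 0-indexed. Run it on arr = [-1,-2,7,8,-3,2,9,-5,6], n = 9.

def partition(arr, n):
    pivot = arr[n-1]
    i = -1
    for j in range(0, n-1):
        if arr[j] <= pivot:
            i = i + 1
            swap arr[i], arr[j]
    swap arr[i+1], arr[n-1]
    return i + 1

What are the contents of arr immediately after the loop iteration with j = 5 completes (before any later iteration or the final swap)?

pivot = arr[8] = 6; i = -1
j=0: arr[0]=-1 ≤ 6 → i=0, swap arr[0],arr[0] (no change) → [-1,-2,7,8,-3,2,9,-5,6]
j=1: arr[1]=-2 ≤ 6 → i=1, swap arr[1],arr[1] (no change) → [-1,-2,7,8,-3,2,9,-5,6]
j=2: arr[2]=7 > 6 → no swap
j=3: arr[3]=8 > 6 → no swap
j=4: arr[4]=-3 ≤ 6 → i=2, swap arr[2],arr[4] → [-1,-2,-3,8,7,2,9,-5,6]
j=5: arr[5]=2 ≤ 6 → i=3, swap arr[3],arr[5] → [-1,-2,-3,2,7,8,9,-5,6]
(after j=5) arr = [-1,-2,-3,2,7,8,9,-5,6]

[-1,-2,-3,2,7,8,9,-5,6]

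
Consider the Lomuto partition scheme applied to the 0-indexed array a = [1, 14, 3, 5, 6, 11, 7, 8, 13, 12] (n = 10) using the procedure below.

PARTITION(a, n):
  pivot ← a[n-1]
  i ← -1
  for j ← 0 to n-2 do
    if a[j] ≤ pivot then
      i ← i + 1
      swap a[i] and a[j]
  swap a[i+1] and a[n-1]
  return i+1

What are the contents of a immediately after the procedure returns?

[1, 3, 5, 6, 11, 7, 8, 12, 13, 14]

pivot = a[9] = 12; i = -1
j=0: a[0]=1 ≤ 12 → i=0, swap a[0],a[0] (no change) → [1, 14, 3, 5, 6, 11, 7, 8, 13, 12]
j=1: a[1]=14 > 12 → no swap
j=2: a[2]=3 ≤ 12 → i=1, swap a[1],a[2] → [1, 3, 14, 5, 6, 11, 7, 8, 13, 12]
j=3: a[3]=5 ≤ 12 → i=2, swap a[2],a[3] → [1, 3, 5, 14, 6, 11, 7, 8, 13, 12]
j=4: a[4]=6 ≤ 12 → i=3, swap a[3],a[4] → [1, 3, 5, 6, 14, 11, 7, 8, 13, 12]
j=5: a[5]=11 ≤ 12 → i=4, swap a[4],a[5] → [1, 3, 5, 6, 11, 14, 7, 8, 13, 12]
j=6: a[6]=7 ≤ 12 → i=5, swap a[5],a[6] → [1, 3, 5, 6, 11, 7, 14, 8, 13, 12]
j=7: a[7]=8 ≤ 12 → i=6, swap a[6],a[7] → [1, 3, 5, 6, 11, 7, 8, 14, 13, 12]
j=8: a[8]=13 > 12 → no swap
final swap a[7],a[9] → [1, 3, 5, 6, 11, 7, 8, 12, 13, 14]; return 7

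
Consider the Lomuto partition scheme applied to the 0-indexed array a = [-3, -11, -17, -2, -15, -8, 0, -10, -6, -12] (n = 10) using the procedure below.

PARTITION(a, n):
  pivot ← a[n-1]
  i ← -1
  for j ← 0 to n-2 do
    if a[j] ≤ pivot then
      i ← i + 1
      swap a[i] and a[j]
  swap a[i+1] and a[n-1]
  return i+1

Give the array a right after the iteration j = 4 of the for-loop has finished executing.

pivot=-12, i=-1
j=0: -3>-12, skip
j=1: -11>-12, skip
j=2: -17≤-12, i=0, swap(0,2) ⇒ [-17, -11, -3, -2, -15, -8, 0, -10, -6, -12]
j=3: -2>-12, skip
j=4: -15≤-12, i=1, swap(1,4) ⇒ [-17, -15, -3, -2, -11, -8, 0, -10, -6, -12]
(after j=4) a = [-17, -15, -3, -2, -11, -8, 0, -10, -6, -12]

[-17, -15, -3, -2, -11, -8, 0, -10, -6, -12]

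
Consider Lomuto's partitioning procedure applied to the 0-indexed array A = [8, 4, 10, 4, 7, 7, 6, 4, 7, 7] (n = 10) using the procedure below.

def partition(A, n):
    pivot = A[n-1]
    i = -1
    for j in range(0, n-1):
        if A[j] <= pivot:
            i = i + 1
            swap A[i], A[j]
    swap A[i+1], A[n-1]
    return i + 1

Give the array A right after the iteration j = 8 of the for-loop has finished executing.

[4, 4, 7, 7, 6, 4, 7, 8, 10, 7]

pivot = A[9] = 7; i = -1
j=0: A[0]=8 > 7 → no swap
j=1: A[1]=4 ≤ 7 → i=0, swap A[0],A[1] → [4, 8, 10, 4, 7, 7, 6, 4, 7, 7]
j=2: A[2]=10 > 7 → no swap
j=3: A[3]=4 ≤ 7 → i=1, swap A[1],A[3] → [4, 4, 10, 8, 7, 7, 6, 4, 7, 7]
j=4: A[4]=7 ≤ 7 → i=2, swap A[2],A[4] → [4, 4, 7, 8, 10, 7, 6, 4, 7, 7]
j=5: A[5]=7 ≤ 7 → i=3, swap A[3],A[5] → [4, 4, 7, 7, 10, 8, 6, 4, 7, 7]
j=6: A[6]=6 ≤ 7 → i=4, swap A[4],A[6] → [4, 4, 7, 7, 6, 8, 10, 4, 7, 7]
j=7: A[7]=4 ≤ 7 → i=5, swap A[5],A[7] → [4, 4, 7, 7, 6, 4, 10, 8, 7, 7]
j=8: A[8]=7 ≤ 7 → i=6, swap A[6],A[8] → [4, 4, 7, 7, 6, 4, 7, 8, 10, 7]
(after j=8) A = [4, 4, 7, 7, 6, 4, 7, 8, 10, 7]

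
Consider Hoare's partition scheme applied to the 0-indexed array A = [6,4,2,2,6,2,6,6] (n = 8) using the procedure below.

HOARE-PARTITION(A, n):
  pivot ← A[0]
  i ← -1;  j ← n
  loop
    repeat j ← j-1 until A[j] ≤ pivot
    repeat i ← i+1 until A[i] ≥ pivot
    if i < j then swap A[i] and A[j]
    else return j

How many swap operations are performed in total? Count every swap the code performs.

pivot=6
j stops at 7 (6), i stops at 0 (6); swap ⇒ [6,4,2,2,6,2,6,6]
j stops at 6 (6), i stops at 4 (6); swap ⇒ [6,4,2,2,6,2,6,6]
j stops at 5, i stops at 6; i≥j ⇒ return 5. A=[6,4,2,2,6,2,6,6]

2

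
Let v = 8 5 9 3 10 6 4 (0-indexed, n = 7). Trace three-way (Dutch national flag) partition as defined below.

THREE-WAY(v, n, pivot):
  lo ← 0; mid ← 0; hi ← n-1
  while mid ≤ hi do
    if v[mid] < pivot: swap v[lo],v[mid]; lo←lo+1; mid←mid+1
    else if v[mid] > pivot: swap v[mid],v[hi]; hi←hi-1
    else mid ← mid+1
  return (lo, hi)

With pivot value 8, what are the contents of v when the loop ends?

5 4 3 6 8 10 9

pivot = 8; lo=0, mid=0, hi=6
v[mid]=8=8: mid=1
v[mid]=5<8: swap v[0],v[1]; lo=1,mid=2 → 5 8 9 3 10 6 4
v[mid]=9>8: swap v[2],v[6]; hi=5 → 5 8 4 3 10 6 9
v[mid]=4<8: swap v[1],v[2]; lo=2,mid=3 → 5 4 8 3 10 6 9
v[mid]=3<8: swap v[2],v[3]; lo=3,mid=4 → 5 4 3 8 10 6 9
v[mid]=10>8: swap v[4],v[5]; hi=4 → 5 4 3 8 6 10 9
v[mid]=6<8: swap v[3],v[4]; lo=4,mid=5 → 5 4 3 6 8 10 9
end: lo=4, hi=4; v = 5 4 3 6 8 10 9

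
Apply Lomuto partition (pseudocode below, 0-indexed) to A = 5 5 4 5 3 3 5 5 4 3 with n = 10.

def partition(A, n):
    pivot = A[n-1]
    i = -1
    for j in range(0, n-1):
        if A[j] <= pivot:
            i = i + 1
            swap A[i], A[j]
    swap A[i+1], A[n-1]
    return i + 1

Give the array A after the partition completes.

pivot=3, i=-1
j=0: 5>3, skip
j=1: 5>3, skip
j=2: 4>3, skip
j=3: 5>3, skip
j=4: 3≤3, i=0, swap(0,4) ⇒ 3 5 4 5 5 3 5 5 4 3
j=5: 3≤3, i=1, swap(1,5) ⇒ 3 3 4 5 5 5 5 5 4 3
j=6: 5>3, skip
j=7: 5>3, skip
j=8: 4>3, skip
swap(2,9) ⇒ 3 3 3 5 5 5 5 5 4 4; return 2

3 3 3 5 5 5 5 5 4 4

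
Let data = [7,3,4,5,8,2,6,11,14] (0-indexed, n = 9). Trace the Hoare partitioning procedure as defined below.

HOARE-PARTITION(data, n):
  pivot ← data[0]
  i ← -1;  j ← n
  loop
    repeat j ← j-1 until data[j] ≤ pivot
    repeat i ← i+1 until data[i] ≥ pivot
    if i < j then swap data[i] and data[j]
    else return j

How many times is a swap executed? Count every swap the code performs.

pivot = data[0] = 7; i = -1, j = 9
j→6 (data[6]=6≤7), i→0 (data[0]=7≥7); i<j, swap → [6,3,4,5,8,2,7,11,14]
j→5 (data[5]=2≤7), i→4 (data[4]=8≥7); i<j, swap → [6,3,4,5,2,8,7,11,14]
j→4, i→5; i≥j, return j=4. data = [6,3,4,5,2,8,7,11,14]

2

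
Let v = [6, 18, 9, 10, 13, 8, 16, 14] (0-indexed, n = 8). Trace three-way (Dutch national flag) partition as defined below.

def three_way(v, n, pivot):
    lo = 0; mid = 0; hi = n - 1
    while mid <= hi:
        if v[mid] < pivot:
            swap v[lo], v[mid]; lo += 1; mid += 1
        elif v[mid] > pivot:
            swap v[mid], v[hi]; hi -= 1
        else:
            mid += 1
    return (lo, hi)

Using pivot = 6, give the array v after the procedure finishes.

pivot = 6; lo=0, mid=0, hi=7
v[mid]=6=6: mid=1
v[mid]=18>6: swap v[1],v[7]; hi=6 → [6, 14, 9, 10, 13, 8, 16, 18]
v[mid]=14>6: swap v[1],v[6]; hi=5 → [6, 16, 9, 10, 13, 8, 14, 18]
v[mid]=16>6: swap v[1],v[5]; hi=4 → [6, 8, 9, 10, 13, 16, 14, 18]
v[mid]=8>6: swap v[1],v[4]; hi=3 → [6, 13, 9, 10, 8, 16, 14, 18]
v[mid]=13>6: swap v[1],v[3]; hi=2 → [6, 10, 9, 13, 8, 16, 14, 18]
v[mid]=10>6: swap v[1],v[2]; hi=1 → [6, 9, 10, 13, 8, 16, 14, 18]
v[mid]=9>6: swap v[1],v[1]; hi=0 → [6, 9, 10, 13, 8, 16, 14, 18]
end: lo=0, hi=0; v = [6, 9, 10, 13, 8, 16, 14, 18]

[6, 9, 10, 13, 8, 16, 14, 18]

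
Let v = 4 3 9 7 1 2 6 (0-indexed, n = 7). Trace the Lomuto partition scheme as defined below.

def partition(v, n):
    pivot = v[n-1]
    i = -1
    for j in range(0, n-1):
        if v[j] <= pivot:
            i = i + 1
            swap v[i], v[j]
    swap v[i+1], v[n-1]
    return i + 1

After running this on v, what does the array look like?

pivot=6, i=-1
j=0: 4≤6, i=0, swap(0,0) ⇒ 4 3 9 7 1 2 6
j=1: 3≤6, i=1, swap(1,1) ⇒ 4 3 9 7 1 2 6
j=2: 9>6, skip
j=3: 7>6, skip
j=4: 1≤6, i=2, swap(2,4) ⇒ 4 3 1 7 9 2 6
j=5: 2≤6, i=3, swap(3,5) ⇒ 4 3 1 2 9 7 6
swap(4,6) ⇒ 4 3 1 2 6 7 9; return 4

4 3 1 2 6 7 9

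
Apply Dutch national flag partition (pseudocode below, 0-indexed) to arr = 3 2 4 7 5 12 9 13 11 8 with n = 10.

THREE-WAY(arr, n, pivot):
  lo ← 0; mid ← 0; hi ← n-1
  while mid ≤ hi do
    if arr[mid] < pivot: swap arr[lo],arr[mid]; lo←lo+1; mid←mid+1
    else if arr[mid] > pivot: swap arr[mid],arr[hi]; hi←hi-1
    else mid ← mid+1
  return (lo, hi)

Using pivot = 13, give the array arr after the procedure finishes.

pivot = 13; lo=0, mid=0, hi=9
arr[mid]=3<13: swap arr[0],arr[0]; lo=1,mid=1 → 3 2 4 7 5 12 9 13 11 8
arr[mid]=2<13: swap arr[1],arr[1]; lo=2,mid=2 → 3 2 4 7 5 12 9 13 11 8
arr[mid]=4<13: swap arr[2],arr[2]; lo=3,mid=3 → 3 2 4 7 5 12 9 13 11 8
arr[mid]=7<13: swap arr[3],arr[3]; lo=4,mid=4 → 3 2 4 7 5 12 9 13 11 8
arr[mid]=5<13: swap arr[4],arr[4]; lo=5,mid=5 → 3 2 4 7 5 12 9 13 11 8
arr[mid]=12<13: swap arr[5],arr[5]; lo=6,mid=6 → 3 2 4 7 5 12 9 13 11 8
arr[mid]=9<13: swap arr[6],arr[6]; lo=7,mid=7 → 3 2 4 7 5 12 9 13 11 8
arr[mid]=13=13: mid=8
arr[mid]=11<13: swap arr[7],arr[8]; lo=8,mid=9 → 3 2 4 7 5 12 9 11 13 8
arr[mid]=8<13: swap arr[8],arr[9]; lo=9,mid=10 → 3 2 4 7 5 12 9 11 8 13
end: lo=9, hi=9; arr = 3 2 4 7 5 12 9 11 8 13

3 2 4 7 5 12 9 11 8 13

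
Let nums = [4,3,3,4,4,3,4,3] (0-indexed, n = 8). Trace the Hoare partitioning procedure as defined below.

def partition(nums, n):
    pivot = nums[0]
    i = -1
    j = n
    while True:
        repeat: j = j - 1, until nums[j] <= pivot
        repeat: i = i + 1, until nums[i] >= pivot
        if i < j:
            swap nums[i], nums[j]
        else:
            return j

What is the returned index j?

4

pivot = nums[0] = 4; i = -1, j = 8
j→7 (nums[7]=3≤4), i→0 (nums[0]=4≥4); i<j, swap → [3,3,3,4,4,3,4,4]
j→6 (nums[6]=4≤4), i→3 (nums[3]=4≥4); i<j, swap → [3,3,3,4,4,3,4,4]
j→5 (nums[5]=3≤4), i→4 (nums[4]=4≥4); i<j, swap → [3,3,3,4,3,4,4,4]
j→4, i→5; i≥j, return j=4. nums = [3,3,3,4,3,4,4,4]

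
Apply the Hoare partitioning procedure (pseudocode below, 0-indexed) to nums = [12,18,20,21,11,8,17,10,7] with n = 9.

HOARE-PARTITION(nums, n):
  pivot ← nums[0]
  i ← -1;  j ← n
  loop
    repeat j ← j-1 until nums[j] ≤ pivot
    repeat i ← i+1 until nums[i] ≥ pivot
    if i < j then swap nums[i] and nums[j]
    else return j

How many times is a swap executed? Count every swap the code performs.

4

pivot = nums[0] = 12; i = -1, j = 9
j→8 (nums[8]=7≤12), i→0 (nums[0]=12≥12); i<j, swap → [7,18,20,21,11,8,17,10,12]
j→7 (nums[7]=10≤12), i→1 (nums[1]=18≥12); i<j, swap → [7,10,20,21,11,8,17,18,12]
j→5 (nums[5]=8≤12), i→2 (nums[2]=20≥12); i<j, swap → [7,10,8,21,11,20,17,18,12]
j→4 (nums[4]=11≤12), i→3 (nums[3]=21≥12); i<j, swap → [7,10,8,11,21,20,17,18,12]
j→3, i→4; i≥j, return j=3. nums = [7,10,8,11,21,20,17,18,12]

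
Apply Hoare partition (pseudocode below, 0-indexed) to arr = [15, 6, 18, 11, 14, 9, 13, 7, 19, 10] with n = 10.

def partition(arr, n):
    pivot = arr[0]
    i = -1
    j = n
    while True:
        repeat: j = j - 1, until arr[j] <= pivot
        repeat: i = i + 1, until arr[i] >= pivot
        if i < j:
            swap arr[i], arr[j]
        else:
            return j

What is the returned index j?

6

pivot = arr[0] = 15; i = -1, j = 10
j→9 (arr[9]=10≤15), i→0 (arr[0]=15≥15); i<j, swap → [10, 6, 18, 11, 14, 9, 13, 7, 19, 15]
j→7 (arr[7]=7≤15), i→2 (arr[2]=18≥15); i<j, swap → [10, 6, 7, 11, 14, 9, 13, 18, 19, 15]
j→6, i→7; i≥j, return j=6. arr = [10, 6, 7, 11, 14, 9, 13, 18, 19, 15]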